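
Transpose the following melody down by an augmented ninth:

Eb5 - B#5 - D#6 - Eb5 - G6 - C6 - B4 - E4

Dbb4 A4 C5 Dbb4 Fb5 Bbb4 Ab3 Db3

Eb5: a ninth down reaches D, and 15 semitones makes it Dbb4.
An augmented ninth down from B#5 gives A4.
An augmented ninth down from D#6 gives C5.
Eb5: a ninth down reaches D, and 15 semitones makes it Dbb4.
G6: a ninth down reaches F, and 15 semitones makes it Fb5.
C6: a ninth down reaches B, and 15 semitones makes it Bbb4.
B4: a ninth down reaches A, and 15 semitones makes it Ab3.
An augmented ninth down from E4 gives Db3.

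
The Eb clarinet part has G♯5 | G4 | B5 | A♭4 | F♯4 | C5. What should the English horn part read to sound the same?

F#6 F5 A6 Gb5 E5 Bb5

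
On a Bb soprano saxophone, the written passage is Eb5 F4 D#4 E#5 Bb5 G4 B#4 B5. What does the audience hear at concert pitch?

Db5 Eb4 C#4 D#5 Ab5 F4 A#4 A5

Written C4 on the Bb soprano saxophone sounds as Bb3, a major second lower; apply that shift to every note.
Eb5 -> Db5
F4 -> Eb4
D#4 -> C#4
E#5 -> D#5
Bb5 -> Ab5
G4 -> F4
B#4 -> A#4
B5 -> A5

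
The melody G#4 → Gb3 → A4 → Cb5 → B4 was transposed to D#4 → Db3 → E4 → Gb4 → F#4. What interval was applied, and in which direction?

down a perfect fourth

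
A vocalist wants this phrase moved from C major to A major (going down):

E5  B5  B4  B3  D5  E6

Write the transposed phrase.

C#5 G#5 G#4 G#3 B4 C#6

C major to A major down is a minor third, so every note moves down by that interval.
E5 becomes C#5
B5 becomes G#5
B4 becomes G#4
B3 becomes G#3
D5 becomes B4
E6 becomes C#6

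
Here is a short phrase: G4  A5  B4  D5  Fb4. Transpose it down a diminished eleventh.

G4 to D#3
A5 to E#4
B4 to F##3
D5 to A#3
Fb4 to C3

D#3 E#4 F##3 A#3 C3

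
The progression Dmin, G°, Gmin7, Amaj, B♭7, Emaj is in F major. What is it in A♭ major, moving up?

F major up to A♭ major is a minor third; each chord root moves by that interval while the quality stays the same.
Dmin: root D up a minor third → F, giving Fmin.
G°: root G up a minor third → Bb, giving Bb°.
Gmin7: root G up a minor third → Bb, giving Bbmin7.
Amaj: root A up a minor third → C, giving Cmaj.
B♭7: root B♭ up a minor third → Db, giving Db7.
Emaj: root E up a minor third → G, giving Gmaj.

Fmin Bb° Bbmin7 Cmaj Db7 Gmaj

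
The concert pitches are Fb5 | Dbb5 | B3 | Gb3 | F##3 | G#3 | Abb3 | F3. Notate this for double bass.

Written C4 sounds as C3 on the double bass, so concert pitches are written a perfect octave up.
Fb5 → Fb6
Dbb5 → Dbb6
B3 → B4
Gb3 → Gb4
F##3 → F##4
G#3 → G#4
Abb3 → Abb4
F3 → F4

Fb6 Dbb6 B4 Gb4 F##4 G#4 Abb4 F4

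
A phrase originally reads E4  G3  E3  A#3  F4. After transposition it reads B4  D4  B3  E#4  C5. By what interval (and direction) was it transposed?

Take the first pair: E4 → B4. E to B spans 5 letter names, so the interval is some kind of fifth.
E4 to B4 is 7 semitones, which makes it a perfect fifth; the second version is higher, so the direction is up.
Checking another pair — F4 → C5 — gives the same interval.

up a perfect fifth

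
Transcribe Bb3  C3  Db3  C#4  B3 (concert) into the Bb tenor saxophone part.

C5 D4 Eb4 D#5 C#5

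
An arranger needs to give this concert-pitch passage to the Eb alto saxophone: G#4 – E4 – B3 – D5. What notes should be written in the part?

E#5 C#5 G#4 B5

The Eb alto saxophone sounds a major sixth below written, so the written part must be a major sixth above concert — transpose each note up.
G#4 gives E#5
E4 gives C#5
B3 gives G#4
D5 gives B5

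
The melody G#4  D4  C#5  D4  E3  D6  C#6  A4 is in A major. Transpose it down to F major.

E4 Bb3 A4 Bb3 C3 Bb5 A5 F4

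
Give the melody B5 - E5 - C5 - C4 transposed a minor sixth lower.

B5 to D#5
E5 to G#4
C5 to E4
C4 to E3

D#5 G#4 E4 E3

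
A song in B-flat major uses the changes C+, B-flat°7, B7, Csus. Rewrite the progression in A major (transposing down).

B-flat major down to A major is a minor second; each chord root moves by that interval while the quality stays the same.
C+: root C down a minor second → B, giving B+.
B-flat°7: root B-flat down a minor second → A, giving A°7.
B7: root B down a minor second → A#, giving A#7.
Csus: root C down a minor second → B, giving Bsus.

B+ A°7 A#7 Bsus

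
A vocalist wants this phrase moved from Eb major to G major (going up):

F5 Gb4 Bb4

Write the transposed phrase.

A5 Bb4 D5

Eb major to G major up is a major third, so every note moves up by that interval.
F5 becomes A5
Gb4 becomes Bb4
Bb4 becomes D5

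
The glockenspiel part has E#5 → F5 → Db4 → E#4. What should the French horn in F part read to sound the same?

B#7 C8 Ab6 B#6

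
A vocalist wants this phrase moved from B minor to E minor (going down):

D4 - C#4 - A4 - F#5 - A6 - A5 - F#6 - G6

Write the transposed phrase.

G3 F#3 D4 B4 D6 D5 B5 C6

From B down to E is a perfect fifth; apply that to each pitch.
D4 → G3
C#4 → F#3
A4 → D4
F#5 → B4
A6 → D6
A5 → D5
F#6 → B5
G6 → C6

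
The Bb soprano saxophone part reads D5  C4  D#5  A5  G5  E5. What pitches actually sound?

C5 Bb3 C#5 G5 F5 D5

Written C4 on the Bb soprano saxophone sounds as Bb3, a major second lower; apply that shift to every note.
D5 to C5
C4 to Bb3
D#5 to C#5
A5 to G5
G5 to F5
E5 to D5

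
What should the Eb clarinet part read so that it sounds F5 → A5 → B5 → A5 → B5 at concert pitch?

Written C4 sounds as Eb4 on the Eb clarinet, so concert pitches are written a minor third down.
F5 gives D5
A5 gives F#5
B5 gives G#5
A5 gives F#5
B5 gives G#5

D5 F#5 G#5 F#5 G#5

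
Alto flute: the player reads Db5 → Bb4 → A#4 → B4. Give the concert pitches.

The alto flute sounds a perfect fourth below written, so transpose each written note down a perfect fourth.
Db5 becomes Ab4
Bb4 becomes F4
A#4 becomes E#4
B4 becomes F#4

Ab4 F4 E#4 F#4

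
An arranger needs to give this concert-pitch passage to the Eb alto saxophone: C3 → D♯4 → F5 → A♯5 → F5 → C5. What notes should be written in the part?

The Eb alto saxophone sounds a major sixth below written, so the written part must be a major sixth above concert — transpose each note up.
C3 -> A3
D#4 -> B#4
F5 -> D6
A#5 -> F##6
F5 -> D6
C5 -> A5

A3 B#4 D6 F##6 D6 A5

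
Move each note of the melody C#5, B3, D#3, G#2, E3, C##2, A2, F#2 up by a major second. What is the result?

D#5 C#4 E#3 A#2 F#3 D##2 B2 G#2

A major second up from C#5 gives D#5.
B3: a second up reaches C, and 2 semitones makes it C#4.
D#3: a second up reaches E, and 2 semitones makes it E#3.
A major second up from G#2 gives A#2.
E3 up a major second is F#3.
C##2: a second up reaches D, and 2 semitones makes it D##2.
A2: a second up reaches B, and 2 semitones makes it B2.
F#2: a second up reaches G, and 2 semitones makes it G#2.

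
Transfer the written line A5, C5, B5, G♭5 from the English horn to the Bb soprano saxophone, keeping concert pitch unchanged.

First find concert pitch: the English horn sounds a perfect fifth below written, so A5 C5 B5 G♭5 sounds D5 F4 E5 Cb5.
Then write for Bb soprano saxophone: it sounds a major second below written, so the part must be a major second above concert.
D5 → E5
F4 → G4
E5 → F#5
Cb5 → Db5

E5 G4 F#5 Db5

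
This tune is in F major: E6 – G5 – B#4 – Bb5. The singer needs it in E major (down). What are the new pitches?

D#6 F#5 A##4 A5

From F down to E is a minor second; apply that to each pitch.
E6 gives D#6
G5 gives F#5
B#4 gives A##4
Bb5 gives A5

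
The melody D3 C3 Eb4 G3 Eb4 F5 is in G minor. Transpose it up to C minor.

G minor to C minor up is a perfect fourth, so every note moves up by that interval.
D3 gives G3
C3 gives F3
Eb4 gives Ab4
G3 gives C4
Eb4 gives Ab4
F5 gives Bb5

G3 F3 Ab4 C4 Ab4 Bb5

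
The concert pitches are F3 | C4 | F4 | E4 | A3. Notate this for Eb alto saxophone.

D4 A4 D5 C#5 F#4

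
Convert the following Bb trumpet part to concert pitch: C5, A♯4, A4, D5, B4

Written C4 on the Bb trumpet sounds as Bb3, a major second lower; apply that shift to every note.
C5 to Bb4
A#4 to G#4
A4 to G4
D5 to C5
B4 to A4

Bb4 G#4 G4 C5 A4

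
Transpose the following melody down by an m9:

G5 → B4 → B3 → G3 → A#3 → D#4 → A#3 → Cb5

G5 down a minor ninth is F#4.
B4: a ninth down reaches A, and 13 semitones makes it A#3.
B3 down a minor ninth is A#2.
G3 down a minor ninth is F#2.
A#3 down a minor ninth is G##2.
D#4 down a minor ninth is C##3.
A minor ninth down from A#3 gives G##2.
A minor ninth down from Cb5 gives Bb3.

F#4 A#3 A#2 F#2 G##2 C##3 G##2 Bb3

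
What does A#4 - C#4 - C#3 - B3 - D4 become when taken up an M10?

C##6 E#5 E#4 D#5 F#5

A#4 to C##6
C#4 to E#5
C#3 to E#4
B3 to D#5
D4 to F#5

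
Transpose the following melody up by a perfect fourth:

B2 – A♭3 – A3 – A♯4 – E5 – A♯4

B2: a fourth up reaches E, and 5 semitones makes it E3.
Ab3: a fourth up reaches D, and 5 semitones makes it Db4.
A3 up a perfect fourth is D4.
A perfect fourth up from A#4 gives D#5.
E5: a fourth up reaches A, and 5 semitones makes it A5.
A#4: a fourth up reaches D, and 5 semitones makes it D#5.

E3 Db4 D4 D#5 A5 D#5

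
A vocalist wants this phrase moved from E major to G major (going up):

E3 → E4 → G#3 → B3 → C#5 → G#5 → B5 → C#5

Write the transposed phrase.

G3 G4 B3 D4 E5 B5 D6 E5

From E up to G is a minor third; apply that to each pitch.
E3 -> G3
E4 -> G4
G#3 -> B3
B3 -> D4
C#5 -> E5
G#5 -> B5
B5 -> D6
C#5 -> E5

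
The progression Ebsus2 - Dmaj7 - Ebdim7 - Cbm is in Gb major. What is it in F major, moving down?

Dsus2 C#maj7 Ddim7 Bbm

Gb major down to F major is a minor second; each chord root moves by that interval while the quality stays the same.
Ebsus2: root Eb down a minor second → D, giving Dsus2.
Dmaj7: root D down a minor second → C#, giving C#maj7.
Ebdim7: root Eb down a minor second → D, giving Ddim7.
Cbm: root Cb down a minor second → Bb, giving Bbm.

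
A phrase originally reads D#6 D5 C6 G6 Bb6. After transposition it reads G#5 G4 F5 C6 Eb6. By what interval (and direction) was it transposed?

From D#6 to G#5 is 5 letter names — a fifth of some quality.
G#5 to D#6 is 7 semitones, which makes it a perfect fifth; the second version is lower, so the direction is down.
Checking another pair — Bb6 → Eb6 — gives the same interval.

down a perfect fifth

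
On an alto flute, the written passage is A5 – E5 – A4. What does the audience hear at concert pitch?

E5 B4 E4

The alto flute sounds a perfect fourth below written, so transpose each written note down a perfect fourth.
A5 to E5
E5 to B4
A4 to E4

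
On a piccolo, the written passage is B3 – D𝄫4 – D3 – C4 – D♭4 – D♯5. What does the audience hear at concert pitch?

B4 Dbb5 D4 C5 Db5 D#6

The piccolo sounds a perfect octave above written, so transpose each written note up a perfect octave.
B3 gives B4
Dbb4 gives Dbb5
D3 gives D4
C4 gives C5
Db4 gives Db5
D#5 gives D#6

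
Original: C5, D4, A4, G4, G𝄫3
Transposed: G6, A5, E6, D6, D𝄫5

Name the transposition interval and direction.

From C5 to G6 is 12 letter names — a twelfth of some quality.
C5 to G6 is 19 semitones, which makes it a perfect twelfth; the second version is higher, so the direction is up.
Checking another pair — Gbb3 → Dbb5 — gives the same interval.

up a perfect twelfth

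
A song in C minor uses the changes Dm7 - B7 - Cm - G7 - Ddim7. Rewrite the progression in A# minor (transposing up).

C minor up to A# minor is an augmented sixth; each chord root moves by that interval while the quality stays the same.
Dm7: root D up an augmented sixth → B#, giving B#m7.
B7: root B up an augmented sixth → G##, giving G##7.
Cm: root C up an augmented sixth → A#, giving A#m.
G7: root G up an augmented sixth → E#, giving E#7.
Ddim7: root D up an augmented sixth → B#, giving B#dim7.

B#m7 G##7 A#m E#7 B#dim7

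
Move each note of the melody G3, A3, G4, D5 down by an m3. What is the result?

E3 F#3 E4 B4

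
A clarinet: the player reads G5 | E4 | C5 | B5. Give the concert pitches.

E5 C#4 A4 G#5

Written C4 on the A clarinet sounds as A3, a minor third lower; apply that shift to every note.
G5 to E5
E4 to C#4
C5 to A4
B5 to G#5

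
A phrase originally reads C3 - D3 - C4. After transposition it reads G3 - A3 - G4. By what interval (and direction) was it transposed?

Take the first pair: C3 → G3. C to G spans 5 letter names, so the interval is some kind of fifth.
C3 to G3 is 7 semitones, which makes it a perfect fifth; the second version is higher, so the direction is up.
Checking another pair — C4 → G4 — gives the same interval.

up a perfect fifth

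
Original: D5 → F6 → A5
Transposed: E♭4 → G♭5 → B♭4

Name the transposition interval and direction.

down a major seventh

Take the first pair: D5 → Eb4. D to E spans 7 letter names, so the interval is some kind of seventh.
Eb4 to D5 is 11 semitones, which makes it a major seventh; the second version is lower, so the direction is down.
Checking another pair — A5 → Bb4 — gives the same interval.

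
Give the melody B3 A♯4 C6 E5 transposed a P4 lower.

F#3 E#4 G5 B4

B3: a fourth down reaches F, and 5 semitones makes it F#3.
A#4: a fourth down reaches E, and 5 semitones makes it E#4.
C6: a fourth down reaches G, and 5 semitones makes it G5.
A perfect fourth down from E5 gives B4.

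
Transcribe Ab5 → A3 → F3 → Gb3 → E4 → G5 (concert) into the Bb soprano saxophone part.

Bb5 B3 G3 Ab3 F#4 A5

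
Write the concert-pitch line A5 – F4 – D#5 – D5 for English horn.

Written C4 sounds as F3 on the English horn, so concert pitches are written a perfect fifth up.
A5 → E6
F4 → C5
D#5 → A#5
D5 → A5

E6 C5 A#5 A5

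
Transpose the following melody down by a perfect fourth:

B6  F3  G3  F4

B6 down a perfect fourth is F#6.
F3: a fourth down reaches C, and 5 semitones makes it C3.
A perfect fourth down from G3 gives D3.
A perfect fourth down from F4 gives C4.

F#6 C3 D3 C4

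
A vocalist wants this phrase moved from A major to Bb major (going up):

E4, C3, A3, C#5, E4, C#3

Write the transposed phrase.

F4 Db3 Bb3 D5 F4 D3

From A up to Bb is a minor second; apply that to each pitch.
E4 gives F4
C3 gives Db3
A3 gives Bb3
C#5 gives D5
E4 gives F4
C#3 gives D3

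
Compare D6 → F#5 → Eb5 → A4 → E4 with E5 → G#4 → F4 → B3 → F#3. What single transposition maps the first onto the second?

down a minor seventh

From D6 to E5 is 7 letter names — a seventh of some quality.
E5 to D6 is 10 semitones, which makes it a minor seventh; the second version is lower, so the direction is down.
Checking another pair — E4 → F#3 — gives the same interval.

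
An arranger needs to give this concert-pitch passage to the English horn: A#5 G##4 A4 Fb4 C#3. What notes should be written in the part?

Written C4 sounds as F3 on the English horn, so concert pitches are written a perfect fifth up.
A#5 gives E#6
G##4 gives D##5
A4 gives E5
Fb4 gives Cb5
C#3 gives G#3

E#6 D##5 E5 Cb5 G#3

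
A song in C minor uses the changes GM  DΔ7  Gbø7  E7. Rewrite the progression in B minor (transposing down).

F#M C#Δ7 Fø7 D#7

C minor down to B minor is a minor second; each chord root moves by that interval while the quality stays the same.
GM: root G down a minor second → F#, giving F#M.
DΔ7: root D down a minor second → C#, giving C#Δ7.
Gbø7: root Gb down a minor second → F, giving Fø7.
E7: root E down a minor second → D#, giving D#7.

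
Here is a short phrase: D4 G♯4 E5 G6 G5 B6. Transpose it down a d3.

D4 down a diminished third is B#3.
A diminished third down from G#4 gives E##4.
A diminished third down from E5 gives C##5.
G6 down a diminished third is E#6.
A diminished third down from G5 gives E#5.
B6 down a diminished third is G##6.

B#3 E##4 C##5 E#6 E#5 G##6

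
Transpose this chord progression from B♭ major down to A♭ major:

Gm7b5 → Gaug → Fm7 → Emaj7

Fm7b5 Faug Ebm7 Dmaj7

B♭ major down to A♭ major is a major second; each chord root moves by that interval while the quality stays the same.
Gm7b5: root G down a major second → F, giving Fm7b5.
Gaug: root G down a major second → F, giving Faug.
Fm7: root F down a major second → Eb, giving Ebm7.
Emaj7: root E down a major second → D, giving Dmaj7.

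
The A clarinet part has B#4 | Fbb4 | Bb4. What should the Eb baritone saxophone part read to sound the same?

E##6 Bbb5 E6

First find concert pitch: the A clarinet sounds a minor third below written, so B#4 Fbb4 Bb4 sounds G##4 Dbb4 G4.
Then write for Eb baritone saxophone: it sounds a major thirteenth below written, so the part must be a major thirteenth above concert.
G##4 → E##6
Dbb4 → Bbb5
G4 → E6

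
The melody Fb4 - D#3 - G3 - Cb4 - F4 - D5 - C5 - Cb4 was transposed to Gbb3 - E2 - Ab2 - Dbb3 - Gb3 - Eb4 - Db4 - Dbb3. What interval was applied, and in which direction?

From Fb4 to Gbb3 is 7 letter names — a seventh of some quality.
Gbb3 to Fb4 is 11 semitones, which makes it a major seventh; the second version is lower, so the direction is down.
Checking another pair — Cb4 → Dbb3 — gives the same interval.

down a major seventh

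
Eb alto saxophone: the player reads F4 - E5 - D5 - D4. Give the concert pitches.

Ab3 G4 F4 F3

Written C4 on the Eb alto saxophone sounds as Eb3, a major sixth lower; apply that shift to every note.
F4 to Ab3
E5 to G4
D5 to F4
D4 to F3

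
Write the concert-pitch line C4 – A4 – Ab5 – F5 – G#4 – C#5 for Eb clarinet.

The Eb clarinet sounds a minor third above written, so the written part must be a minor third below concert — transpose each note down.
C4 becomes A3
A4 becomes F#4
Ab5 becomes F5
F5 becomes D5
G#4 becomes E#4
C#5 becomes A#4

A3 F#4 F5 D5 E#4 A#4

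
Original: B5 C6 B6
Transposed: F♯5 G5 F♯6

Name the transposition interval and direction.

down a perfect fourth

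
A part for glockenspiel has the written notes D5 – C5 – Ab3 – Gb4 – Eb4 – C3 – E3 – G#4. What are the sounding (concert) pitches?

D7 C7 Ab5 Gb6 Eb6 C5 E5 G#6

The glockenspiel sounds a perfect fifteenth above written, so transpose each written note up a perfect fifteenth.
D5 becomes D7
C5 becomes C7
Ab3 becomes Ab5
Gb4 becomes Gb6
Eb4 becomes Eb6
C3 becomes C5
E3 becomes E5
G#4 becomes G#6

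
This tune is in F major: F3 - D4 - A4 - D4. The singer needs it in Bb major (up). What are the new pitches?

F major to Bb major up is a perfect fourth, so every note moves up by that interval.
F3 becomes Bb3
D4 becomes G4
A4 becomes D5
D4 becomes G4

Bb3 G4 D5 G4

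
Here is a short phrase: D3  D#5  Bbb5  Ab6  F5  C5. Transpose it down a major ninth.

C2 C#4 Abb4 Gb5 Eb4 Bb3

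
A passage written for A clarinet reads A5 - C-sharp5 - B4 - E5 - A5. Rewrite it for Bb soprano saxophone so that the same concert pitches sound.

G#5 B#4 A#4 D#5 G#5

First find concert pitch: the A clarinet sounds a minor third below written, so A5 C-sharp5 B4 E5 A5 sounds F#5 A#4 G#4 C#5 F#5.
Then write for Bb soprano saxophone: it sounds a major second below written, so the part must be a major second above concert.
F#5 → G#5
A#4 → B#4
G#4 → A#4
C#5 → D#5
F#5 → G#5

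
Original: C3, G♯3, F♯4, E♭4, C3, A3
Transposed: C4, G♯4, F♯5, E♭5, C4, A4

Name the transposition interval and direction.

From C3 to C4 is 8 letter names — an octave of some quality.
C3 to C4 is 12 semitones, which makes it a perfect octave; the second version is higher, so the direction is up.
Checking another pair — A3 → A4 — gives the same interval.

up a perfect octave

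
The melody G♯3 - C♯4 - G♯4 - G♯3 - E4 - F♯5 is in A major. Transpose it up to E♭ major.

D4 G4 D5 D4 Bb4 C6

A major to E♭ major up is a diminished fifth, so every note moves up by that interval.
G#3 gives D4
C#4 gives G4
G#4 gives D5
G#3 gives D4
E4 gives Bb4
F#5 gives C6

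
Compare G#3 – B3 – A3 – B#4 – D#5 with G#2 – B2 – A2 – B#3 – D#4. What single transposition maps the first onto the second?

down a perfect octave

Take the first pair: G#3 → G#2. G to G spans 8 letter names, so the interval is some kind of octave.
G#2 to G#3 is 12 semitones, which makes it a perfect octave; the second version is lower, so the direction is down.
Checking another pair — D#5 → D#4 — gives the same interval.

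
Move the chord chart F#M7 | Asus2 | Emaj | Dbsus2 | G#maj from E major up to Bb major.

CM7 Ebsus2 Bbmaj Abbsus2 Dmaj

E major up to Bb major is a diminished fifth; each chord root moves by that interval while the quality stays the same.
F#M7: root F# up a diminished fifth → C, giving CM7.
Asus2: root A up a diminished fifth → Eb, giving Ebsus2.
Emaj: root E up a diminished fifth → Bb, giving Bbmaj.
Dbsus2: root Db up a diminished fifth → Abb, giving Abbsus2.
G#maj: root G# up a diminished fifth → D, giving Dmaj.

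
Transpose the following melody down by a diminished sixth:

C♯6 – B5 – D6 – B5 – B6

E##5 D##5 F##5 D##5 D##6

C#6 → E##5
B5 → D##5
D6 → F##5
B5 → D##5
B6 → D##6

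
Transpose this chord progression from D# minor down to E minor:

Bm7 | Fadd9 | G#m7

D# minor down to E minor is a major seventh; each chord root moves by that interval while the quality stays the same.
Bm7: root B down a major seventh → C, giving Cm7.
Fadd9: root F down a major seventh → Gb, giving Gbadd9.
G#m7: root G# down a major seventh → A, giving Am7.

Cm7 Gbadd9 Am7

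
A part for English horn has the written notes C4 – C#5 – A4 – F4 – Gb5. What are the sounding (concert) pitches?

F3 F#4 D4 Bb3 Cb5

The English horn sounds a perfect fifth below written, so transpose each written note down a perfect fifth.
C4 → F3
C#5 → F#4
A4 → D4
F4 → Bb3
Gb5 → Cb5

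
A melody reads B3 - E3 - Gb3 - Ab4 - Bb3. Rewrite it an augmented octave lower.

Bb2 Eb2 Gbb2 Abb3 Bbb2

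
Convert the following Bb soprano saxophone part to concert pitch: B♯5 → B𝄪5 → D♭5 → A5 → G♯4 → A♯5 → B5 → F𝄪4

The Bb soprano saxophone sounds a major second below written, so transpose each written note down a major second.
B#5 to A#5
B##5 to A##5
Db5 to Cb5
A5 to G5
G#4 to F#4
A#5 to G#5
B5 to A5
F##4 to E#4

A#5 A##5 Cb5 G5 F#4 G#5 A5 E#4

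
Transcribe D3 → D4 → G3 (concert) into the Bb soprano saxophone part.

Written C4 sounds as Bb3 on the Bb soprano saxophone, so concert pitches are written a major second up.
D3 becomes E3
D4 becomes E4
G3 becomes A3

E3 E4 A3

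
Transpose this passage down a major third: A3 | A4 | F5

A3: a third down reaches F, and 4 semitones makes it F3.
A major third down from A4 gives F4.
F5 down a major third is Db5.

F3 F4 Db5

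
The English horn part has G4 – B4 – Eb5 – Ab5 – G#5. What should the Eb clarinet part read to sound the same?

A3 C#4 F4 Bb4 A#4

First find concert pitch: the English horn sounds a perfect fifth below written, so G4 B4 Eb5 Ab5 G#5 sounds C4 E4 Ab4 Db5 C#5.
Then write for Eb clarinet: it sounds a minor third above written, so the part must be a minor third below concert.
C4 → A3
E4 → C#4
Ab4 → F4
Db5 → Bb4
C#5 → A#4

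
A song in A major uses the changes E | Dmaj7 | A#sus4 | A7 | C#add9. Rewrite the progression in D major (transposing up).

A major up to D major is a perfect fourth; each chord root moves by that interval while the quality stays the same.
E: root E up a perfect fourth → A, giving A.
Dmaj7: root D up a perfect fourth → G, giving Gmaj7.
A#sus4: root A# up a perfect fourth → D#, giving D#sus4.
A7: root A up a perfect fourth → D, giving D7.
C#add9: root C# up a perfect fourth → F#, giving F#add9.

A Gmaj7 D#sus4 D7 F#add9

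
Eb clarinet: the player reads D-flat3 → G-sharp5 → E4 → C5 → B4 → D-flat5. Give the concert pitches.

Written C4 on the Eb clarinet sounds as Eb4, a minor third higher; apply that shift to every note.
Db3 -> Fb3
G#5 -> B5
E4 -> G4
C5 -> Eb5
B4 -> D5
Db5 -> Fb5

Fb3 B5 G4 Eb5 D5 Fb5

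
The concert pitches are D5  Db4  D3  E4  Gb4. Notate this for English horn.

The English horn sounds a perfect fifth below written, so the written part must be a perfect fifth above concert — transpose each note up.
D5 -> A5
Db4 -> Ab4
D3 -> A3
E4 -> B4
Gb4 -> Db5

A5 Ab4 A3 B4 Db5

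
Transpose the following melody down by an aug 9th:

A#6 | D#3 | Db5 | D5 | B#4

A#6 → G5
D#3 → C2
Db5 → Cbb4
D5 → Cb4
B#4 → A3

G5 C2 Cbb4 Cb4 A3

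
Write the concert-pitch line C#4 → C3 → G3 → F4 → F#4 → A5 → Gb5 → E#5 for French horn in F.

Written C4 sounds as F3 on the French horn in F, so concert pitches are written a perfect fifth up.
C#4 -> G#4
C3 -> G3
G3 -> D4
F4 -> C5
F#4 -> C#5
A5 -> E6
Gb5 -> Db6
E#5 -> B#5

G#4 G3 D4 C5 C#5 E6 Db6 B#5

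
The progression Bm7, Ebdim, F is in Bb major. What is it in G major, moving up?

G#m7 Cdim D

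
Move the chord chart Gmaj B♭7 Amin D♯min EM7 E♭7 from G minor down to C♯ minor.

C#maj E7 D#min G##min A#M7 A7

G minor down to C♯ minor is a diminished fifth; each chord root moves by that interval while the quality stays the same.
Gmaj: root G down a diminished fifth → C#, giving C#maj.
B♭7: root B♭ down a diminished fifth → E, giving E7.
Amin: root A down a diminished fifth → D#, giving D#min.
D♯min: root D♯ down a diminished fifth → G##, giving G##min.
EM7: root E down a diminished fifth → A#, giving A#M7.
E♭7: root E♭ down a diminished fifth → A, giving A7.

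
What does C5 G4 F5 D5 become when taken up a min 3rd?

A minor third up from C5 gives Eb5.
G4 up a minor third is Bb4.
A minor third up from F5 gives Ab5.
A minor third up from D5 gives F5.

Eb5 Bb4 Ab5 F5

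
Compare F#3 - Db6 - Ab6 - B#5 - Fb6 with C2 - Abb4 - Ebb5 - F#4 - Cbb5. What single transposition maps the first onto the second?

Take the first pair: F#3 → C2. F to C spans 11 letter names, so the interval is some kind of eleventh.
C2 to F#3 is 18 semitones, which makes it an augmented eleventh; the second version is lower, so the direction is down.
Checking another pair — Fb6 → Cbb5 — gives the same interval.

down an augmented eleventh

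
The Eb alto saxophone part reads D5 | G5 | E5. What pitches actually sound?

Written C4 on the Eb alto saxophone sounds as Eb3, a major sixth lower; apply that shift to every note.
D5 gives F4
G5 gives Bb4
E5 gives G4

F4 Bb4 G4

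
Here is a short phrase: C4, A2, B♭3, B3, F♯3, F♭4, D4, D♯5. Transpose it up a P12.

C4 up a perfect twelfth is G5.
A2 up a perfect twelfth is E4.
A perfect twelfth up from Bb3 gives F5.
B3: a twelfth up reaches F, and 19 semitones makes it F#5.
A perfect twelfth up from F#3 gives C#5.
Fb4: a twelfth up reaches C, and 19 semitones makes it Cb6.
D4: a twelfth up reaches A, and 19 semitones makes it A5.
D#5: a twelfth up reaches A, and 19 semitones makes it A#6.

G5 E4 F5 F#5 C#5 Cb6 A5 A#6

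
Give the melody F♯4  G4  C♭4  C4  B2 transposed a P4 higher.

B4 C5 Fb4 F4 E3

F#4: a fourth up reaches B, and 5 semitones makes it B4.
A perfect fourth up from G4 gives C5.
Cb4 up a perfect fourth is Fb4.
C4 up a perfect fourth is F4.
A perfect fourth up from B2 gives E3.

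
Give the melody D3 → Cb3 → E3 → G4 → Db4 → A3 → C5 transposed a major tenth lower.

Bb1 Abb1 C2 Eb3 Bbb2 F2 Ab3

D3 gives Bb1
Cb3 gives Abb1
E3 gives C2
G4 gives Eb3
Db4 gives Bbb2
A3 gives F2
C5 gives Ab3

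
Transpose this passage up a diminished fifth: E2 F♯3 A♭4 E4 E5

E2 becomes Bb2
F#3 becomes C4
Ab4 becomes Ebb5
E4 becomes Bb4
E5 becomes Bb5

Bb2 C4 Ebb5 Bb4 Bb5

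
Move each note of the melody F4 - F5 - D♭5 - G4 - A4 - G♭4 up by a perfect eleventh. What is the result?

F4 up a perfect eleventh is Bb5.
A perfect eleventh up from F5 gives Bb6.
Db5: an eleventh up reaches G, and 17 semitones makes it Gb6.
A perfect eleventh up from G4 gives C6.
A perfect eleventh up from A4 gives D6.
A perfect eleventh up from Gb4 gives Cb6.

Bb5 Bb6 Gb6 C6 D6 Cb6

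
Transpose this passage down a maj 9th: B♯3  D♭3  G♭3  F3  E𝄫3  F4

B#3 down a major ninth is A#2.
Db3 down a major ninth is Cb2.
Gb3: a ninth down reaches F, and 14 semitones makes it Fb2.
F3: a ninth down reaches E, and 14 semitones makes it Eb2.
Ebb3: a ninth down reaches D, and 14 semitones makes it Dbb2.
F4 down a major ninth is Eb3.

A#2 Cb2 Fb2 Eb2 Dbb2 Eb3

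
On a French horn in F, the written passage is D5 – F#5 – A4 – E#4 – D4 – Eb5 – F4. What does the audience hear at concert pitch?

G4 B4 D4 A#3 G3 Ab4 Bb3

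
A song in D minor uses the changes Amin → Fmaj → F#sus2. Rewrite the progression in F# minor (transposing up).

D minor up to F# minor is a major third; each chord root moves by that interval while the quality stays the same.
Amin: root A up a major third → C#, giving C#min.
Fmaj: root F up a major third → A, giving Amaj.
F#sus2: root F# up a major third → A#, giving A#sus2.

C#min Amaj A#sus2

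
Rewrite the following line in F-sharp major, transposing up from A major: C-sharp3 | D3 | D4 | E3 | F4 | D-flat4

A#3 B3 B4 C#4 D5 Bb4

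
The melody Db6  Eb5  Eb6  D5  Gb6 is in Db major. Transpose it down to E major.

E5 F#4 F#5 E#4 A5

From Db down to E is a diminished seventh; apply that to each pitch.
Db6 to E5
Eb5 to F#4
Eb6 to F#5
D5 to E#4
Gb6 to A5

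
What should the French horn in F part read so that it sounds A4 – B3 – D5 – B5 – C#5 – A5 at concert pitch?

E5 F#4 A5 F#6 G#5 E6

The French horn in F sounds a perfect fifth below written, so the written part must be a perfect fifth above concert — transpose each note up.
A4 → E5
B3 → F#4
D5 → A5
B5 → F#6
C#5 → G#5
A5 → E6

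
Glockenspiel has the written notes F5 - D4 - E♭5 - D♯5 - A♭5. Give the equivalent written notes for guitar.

F8 D7 Eb8 D#8 Ab8

First find concert pitch: the glockenspiel sounds a perfect fifteenth above written, so F5 D4 E♭5 D♯5 A♭5 sounds F7 D6 Eb7 D#7 Ab7.
Then write for guitar: it sounds a perfect octave below written, so the part must be a perfect octave above concert.
F7 → F8
D6 → D7
Eb7 → Eb8
D#7 → D#8
Ab7 → Ab8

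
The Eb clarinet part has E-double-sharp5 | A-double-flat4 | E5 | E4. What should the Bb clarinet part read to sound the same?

First find concert pitch: the Eb clarinet sounds a minor third above written, so E-double-sharp5 A-double-flat4 E5 E4 sounds G##5 Cbb5 G5 G4.
Then write for Bb clarinet: it sounds a major second below written, so the part must be a major second above concert.
G##5 → A##5
Cbb5 → Dbb5
G5 → A5
G4 → A4

A##5 Dbb5 A5 A4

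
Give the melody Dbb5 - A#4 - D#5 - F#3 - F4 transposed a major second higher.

Ebb5 B#4 E#5 G#3 G4

Dbb5 -> Ebb5
A#4 -> B#4
D#5 -> E#5
F#3 -> G#3
F4 -> G4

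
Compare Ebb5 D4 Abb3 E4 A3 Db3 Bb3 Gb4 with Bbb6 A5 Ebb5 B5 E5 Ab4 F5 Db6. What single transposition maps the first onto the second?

From Ebb5 to Bbb6 is 12 letter names — a twelfth of some quality.
Ebb5 to Bbb6 is 19 semitones, which makes it a perfect twelfth; the second version is higher, so the direction is up.
Checking another pair — Gb4 → Db6 — gives the same interval.

up a perfect twelfth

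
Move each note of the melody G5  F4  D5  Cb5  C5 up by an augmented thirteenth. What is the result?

E#7 D#6 B#6 A6 A#6

An augmented thirteenth up from G5 gives E#7.
F4 up an augmented thirteenth is D#6.
D5 up an augmented thirteenth is B#6.
Cb5 up an augmented thirteenth is A6.
C5 up an augmented thirteenth is A#6.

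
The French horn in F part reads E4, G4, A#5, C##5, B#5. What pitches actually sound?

Written C4 on the French horn in F sounds as F3, a perfect fifth lower; apply that shift to every note.
E4 → A3
G4 → C4
A#5 → D#5
C##5 → F##4
B#5 → E#5

A3 C4 D#5 F##4 E#5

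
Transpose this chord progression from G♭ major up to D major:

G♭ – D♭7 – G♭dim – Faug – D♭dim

D A7 Ddim C#aug Adim

G♭ major up to D major is an augmented fifth; each chord root moves by that interval while the quality stays the same.
G♭: root G♭ up an augmented fifth → D, giving D.
D♭7: root D♭ up an augmented fifth → A, giving A7.
G♭dim: root G♭ up an augmented fifth → D, giving Ddim.
Faug: root F up an augmented fifth → C#, giving C#aug.
D♭dim: root D♭ up an augmented fifth → A, giving Adim.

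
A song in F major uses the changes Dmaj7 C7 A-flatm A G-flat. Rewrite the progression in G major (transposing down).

F major down to G major is a minor seventh; each chord root moves by that interval while the quality stays the same.
Dmaj7: root D down a minor seventh → E, giving Emaj7.
C7: root C down a minor seventh → D, giving D7.
A-flatm: root A-flat down a minor seventh → Bb, giving Bbm.
A: root A down a minor seventh → B, giving B.
G-flat: root G-flat down a minor seventh → Ab, giving Ab.

Emaj7 D7 Bbm B Ab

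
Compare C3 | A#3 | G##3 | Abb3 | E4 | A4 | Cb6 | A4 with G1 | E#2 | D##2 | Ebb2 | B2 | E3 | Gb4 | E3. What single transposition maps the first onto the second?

down a perfect eleventh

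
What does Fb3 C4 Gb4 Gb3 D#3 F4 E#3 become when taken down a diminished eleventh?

C2 G#2 D3 D2 A##1 C#3 B##1

Fb3 → C2
C4 → G#2
Gb4 → D3
Gb3 → D2
D#3 → A##1
F4 → C#3
E#3 → B##1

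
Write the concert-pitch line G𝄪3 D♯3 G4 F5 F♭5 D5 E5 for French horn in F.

D##4 A#3 D5 C6 Cb6 A5 B5

The French horn in F sounds a perfect fifth below written, so the written part must be a perfect fifth above concert — transpose each note up.
G##3 → D##4
D#3 → A#3
G4 → D5
F5 → C6
Fb5 → Cb6
D5 → A5
E5 → B5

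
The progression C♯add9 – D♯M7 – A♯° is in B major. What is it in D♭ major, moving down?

Ebadd9 FM7 C°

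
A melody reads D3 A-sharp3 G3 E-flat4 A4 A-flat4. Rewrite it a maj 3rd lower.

Bb2 F#3 Eb3 Cb4 F4 Fb4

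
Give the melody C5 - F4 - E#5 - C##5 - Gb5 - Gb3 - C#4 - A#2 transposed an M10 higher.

E6 A5 G##6 E##6 Bb6 Bb4 E#5 C##4

C5 becomes E6
F4 becomes A5
E#5 becomes G##6
C##5 becomes E##6
Gb5 becomes Bb6
Gb3 becomes Bb4
C#4 becomes E#5
A#2 becomes C##4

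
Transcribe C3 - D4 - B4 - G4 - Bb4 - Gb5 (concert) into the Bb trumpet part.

D3 E4 C#5 A4 C5 Ab5

Written C4 sounds as Bb3 on the Bb trumpet, so concert pitches are written a major second up.
C3 to D3
D4 to E4
B4 to C#5
G4 to A4
Bb4 to C5
Gb5 to Ab5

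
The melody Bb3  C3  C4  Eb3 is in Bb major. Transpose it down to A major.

A3 B2 B3 D3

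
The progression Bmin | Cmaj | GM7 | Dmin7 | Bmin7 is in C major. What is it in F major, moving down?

Emin Fmaj CM7 Gmin7 Emin7

C major down to F major is a perfect fifth; each chord root moves by that interval while the quality stays the same.
Bmin: root B down a perfect fifth → E, giving Emin.
Cmaj: root C down a perfect fifth → F, giving Fmaj.
GM7: root G down a perfect fifth → C, giving CM7.
Dmin7: root D down a perfect fifth → G, giving Gmin7.
Bmin7: root B down a perfect fifth → E, giving Emin7.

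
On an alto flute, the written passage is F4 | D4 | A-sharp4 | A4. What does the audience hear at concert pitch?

C4 A3 E#4 E4

Written C4 on the alto flute sounds as G3, a perfect fourth lower; apply that shift to every note.
F4 -> C4
D4 -> A3
A#4 -> E#4
A4 -> E4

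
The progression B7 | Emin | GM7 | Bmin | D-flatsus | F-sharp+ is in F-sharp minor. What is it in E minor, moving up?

A7 Dmin FM7 Amin Cbsus E+

F-sharp minor up to E minor is a minor seventh; each chord root moves by that interval while the quality stays the same.
B7: root B up a minor seventh → A, giving A7.
Emin: root E up a minor seventh → D, giving Dmin.
GM7: root G up a minor seventh → F, giving FM7.
Bmin: root B up a minor seventh → A, giving Amin.
D-flatsus: root D-flat up a minor seventh → Cb, giving Cbsus.
F-sharp+: root F-sharp up a minor seventh → E, giving E+.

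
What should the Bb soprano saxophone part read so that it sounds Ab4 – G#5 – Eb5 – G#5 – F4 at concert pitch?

Written C4 sounds as Bb3 on the Bb soprano saxophone, so concert pitches are written a major second up.
Ab4 becomes Bb4
G#5 becomes A#5
Eb5 becomes F5
G#5 becomes A#5
F4 becomes G4

Bb4 A#5 F5 A#5 G4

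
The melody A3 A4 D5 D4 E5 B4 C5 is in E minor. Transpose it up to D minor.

G4 G5 C6 C5 D6 A5 Bb5

From E up to D is a minor seventh; apply that to each pitch.
A3 gives G4
A4 gives G5
D5 gives C6
D4 gives C5
E5 gives D6
B4 gives A5
C5 gives Bb5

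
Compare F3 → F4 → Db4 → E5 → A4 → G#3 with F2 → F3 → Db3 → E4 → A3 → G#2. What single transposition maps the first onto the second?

down a perfect octave

Take the first pair: F3 → F2. F to F spans 8 letter names, so the interval is some kind of octave.
F2 to F3 is 12 semitones, which makes it a perfect octave; the second version is lower, so the direction is down.
Checking another pair — G#3 → G#2 — gives the same interval.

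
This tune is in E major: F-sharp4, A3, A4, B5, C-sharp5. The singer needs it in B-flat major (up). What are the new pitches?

C5 Eb4 Eb5 F6 G5

From E up to B-flat is a diminished fifth; apply that to each pitch.
F#4 → C5
A3 → Eb4
A4 → Eb5
B5 → F6
C#5 → G5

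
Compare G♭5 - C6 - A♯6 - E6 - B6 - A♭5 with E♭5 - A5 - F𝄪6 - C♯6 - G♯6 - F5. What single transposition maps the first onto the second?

Take the first pair: Gb5 → Eb5. G to E spans 3 letter names, so the interval is some kind of third.
Eb5 to Gb5 is 3 semitones, which makes it a minor third; the second version is lower, so the direction is down.
Checking another pair — Ab5 → F5 — gives the same interval.

down a minor third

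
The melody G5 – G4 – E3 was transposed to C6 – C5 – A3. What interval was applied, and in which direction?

From G5 to C6 is 4 letter names — a fourth of some quality.
G5 to C6 is 5 semitones, which makes it a perfect fourth; the second version is higher, so the direction is up.
Checking another pair — E3 → A3 — gives the same interval.

up a perfect fourth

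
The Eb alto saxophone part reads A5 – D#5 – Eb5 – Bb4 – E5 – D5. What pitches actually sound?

Written C4 on the Eb alto saxophone sounds as Eb3, a major sixth lower; apply that shift to every note.
A5 gives C5
D#5 gives F#4
Eb5 gives Gb4
Bb4 gives Db4
E5 gives G4
D5 gives F4

C5 F#4 Gb4 Db4 G4 F4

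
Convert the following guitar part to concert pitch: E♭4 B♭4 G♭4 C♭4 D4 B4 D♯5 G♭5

Eb3 Bb3 Gb3 Cb3 D3 B3 D#4 Gb4

The guitar sounds a perfect octave below written, so transpose each written note down a perfect octave.
Eb4 → Eb3
Bb4 → Bb3
Gb4 → Gb3
Cb4 → Cb3
D4 → D3
B4 → B3
D#5 → D#4
Gb5 → Gb4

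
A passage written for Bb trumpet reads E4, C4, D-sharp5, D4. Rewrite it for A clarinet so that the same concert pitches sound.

F4 Db4 E5 Eb4

First find concert pitch: the Bb trumpet sounds a major second below written, so E4 C4 D-sharp5 D4 sounds D4 Bb3 C#5 C4.
Then write for A clarinet: it sounds a minor third below written, so the part must be a minor third above concert.
D4 → F4
Bb3 → Db4
C#5 → E5
C4 → Eb4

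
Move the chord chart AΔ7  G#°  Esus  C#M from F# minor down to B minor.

DΔ7 C#° Asus F#M

F# minor down to B minor is a perfect fifth; each chord root moves by that interval while the quality stays the same.
AΔ7: root A down a perfect fifth → D, giving DΔ7.
G#°: root G# down a perfect fifth → C#, giving C#°.
Esus: root E down a perfect fifth → A, giving Asus.
C#M: root C# down a perfect fifth → F#, giving F#M.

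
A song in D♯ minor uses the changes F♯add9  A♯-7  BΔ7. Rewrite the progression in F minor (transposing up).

Abadd9 C-7 DbΔ7

D♯ minor up to F minor is a diminished third; each chord root moves by that interval while the quality stays the same.
F♯add9: root F♯ up a diminished third → Ab, giving Abadd9.
A♯-7: root A♯ up a diminished third → C, giving C-7.
BΔ7: root B up a diminished third → Db, giving DbΔ7.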